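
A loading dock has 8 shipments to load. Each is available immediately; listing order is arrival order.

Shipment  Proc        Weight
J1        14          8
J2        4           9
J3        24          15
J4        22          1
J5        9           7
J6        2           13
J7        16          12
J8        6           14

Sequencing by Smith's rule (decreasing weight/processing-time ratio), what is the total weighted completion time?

WSPT (decreasing weight/processing-time ratio): J6 J8 J2 J5 J7 J3 J1 J4.
J6: finishes 2, weight 13, w·C = 26
J8: finishes 8, weight 14, w·C = 112
J2: finishes 12, weight 9, w·C = 108
J5: finishes 21, weight 7, w·C = 147
J7: finishes 37, weight 12, w·C = 444
J3: finishes 61, weight 15, w·C = 915
J1: finishes 75, weight 8, w·C = 600
J4: finishes 97, weight 1, w·C = 97
Sum = 26+112+108+147+444+915+600+97 = 2449.

2449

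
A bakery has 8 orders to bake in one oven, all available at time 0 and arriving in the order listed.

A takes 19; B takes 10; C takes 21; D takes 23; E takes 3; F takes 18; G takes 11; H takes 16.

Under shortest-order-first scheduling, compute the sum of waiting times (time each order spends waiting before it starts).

SPT (increasing processing time): E B G H F A C D.
E: waits 0, runs 0→3
B: waits 3, runs 3→13
G: waits 13, runs 13→24
H: waits 24, runs 24→40
F: waits 40, runs 40→58
A: waits 58, runs 58→77
C: waits 77, runs 77→98
D: waits 98, runs 98→121
Sum = 0+3+13+24+40+58+77+98 = 313.

313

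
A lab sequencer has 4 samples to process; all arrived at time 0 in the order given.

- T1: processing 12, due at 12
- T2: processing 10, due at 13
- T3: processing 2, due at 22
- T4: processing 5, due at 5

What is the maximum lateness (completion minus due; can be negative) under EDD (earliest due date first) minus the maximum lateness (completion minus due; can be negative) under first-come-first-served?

-10

EDD (increasing due date): T4 T1 T2 T3.
T4: 0→5, due 5, lateness 0
T1: 5→17, due 12, lateness 5
T2: 17→27, due 13, lateness 14
T3: 27→29, due 22, lateness 7
Maximum = 14.
FIFO (arrival order): T1 T2 T3 T4.
T1: 0→12, due 12, lateness 0
T2: 12→22, due 13, lateness 9
T3: 22→24, due 22, lateness 2
T4: 24→29, due 5, lateness 24
Maximum = 24.
Difference = 14 − 24 = -10.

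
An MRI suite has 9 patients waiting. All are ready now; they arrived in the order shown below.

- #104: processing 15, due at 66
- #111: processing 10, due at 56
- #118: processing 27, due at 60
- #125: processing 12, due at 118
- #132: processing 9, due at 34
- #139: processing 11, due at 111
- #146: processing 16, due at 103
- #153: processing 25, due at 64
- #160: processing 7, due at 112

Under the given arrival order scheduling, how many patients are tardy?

FIFO (arrival order): #104 #111 #118 #125 #132 #139 #146 #153 #160.
#104: 0→15, due 66, tardiness 0
#111: 15→25, due 56, tardiness 0
#118: 25→52, due 60, tardiness 0
#125: 52→64, due 118, tardiness 0
#132: 64→73, due 34, tardiness 39
#139: 73→84, due 111, tardiness 0
#146: 84→100, due 103, tardiness 0
#153: 100→125, due 64, tardiness 61
#160: 125→132, due 112, tardiness 20
Late patients: 3.

3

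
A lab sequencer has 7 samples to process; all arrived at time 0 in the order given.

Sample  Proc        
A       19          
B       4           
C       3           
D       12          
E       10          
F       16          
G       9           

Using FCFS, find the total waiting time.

FIFO (arrival order): A B C D E F G.
A: waits 0, runs 0→19
B: waits 19, runs 19→23
C: waits 23, runs 23→26
D: waits 26, runs 26→38
E: waits 38, runs 38→48
F: waits 48, runs 48→64
G: waits 64, runs 64→73
Sum = 0+19+23+26+38+48+64 = 218.

218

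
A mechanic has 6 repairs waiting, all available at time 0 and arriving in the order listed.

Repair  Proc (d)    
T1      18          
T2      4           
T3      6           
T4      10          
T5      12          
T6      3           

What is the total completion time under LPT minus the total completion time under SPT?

103

LPT (decreasing processing time): T1 T5 T4 T3 T2 T6.
T1: 0→18
T5: 18→30
T4: 30→40
T3: 40→46
T2: 46→50
T6: 50→53
Sum = 18+30+40+46+50+53 = 237.
SPT (increasing processing time): T6 T2 T3 T4 T5 T1.
T6: 0→3
T2: 3→7
T3: 7→13
T4: 13→23
T5: 23→35
T1: 35→53
Sum = 3+7+13+23+35+53 = 134.
Difference = 237 − 134 = 103.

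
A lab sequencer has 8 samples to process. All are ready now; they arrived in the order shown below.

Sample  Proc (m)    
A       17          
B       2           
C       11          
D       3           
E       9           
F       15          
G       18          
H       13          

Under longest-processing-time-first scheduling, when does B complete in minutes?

88

LPT (decreasing processing time): G A F H C E D B.
G: 0→18
A: 18→35
F: 35→50
H: 50→63
C: 63→74
E: 74→83
D: 83→86
B: 86→88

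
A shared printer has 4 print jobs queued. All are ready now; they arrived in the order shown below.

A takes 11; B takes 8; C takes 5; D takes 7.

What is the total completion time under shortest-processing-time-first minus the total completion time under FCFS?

-17

SPT (increasing processing time): C D B A.
C: 0→5
D: 5→12
B: 12→20
A: 20→31
Sum = 5+12+20+31 = 68.
FIFO (arrival order): A B C D.
A: 0→11
B: 11→19
C: 19→24
D: 24→31
Sum = 11+19+24+31 = 85.
Difference = 68 − 85 = -17.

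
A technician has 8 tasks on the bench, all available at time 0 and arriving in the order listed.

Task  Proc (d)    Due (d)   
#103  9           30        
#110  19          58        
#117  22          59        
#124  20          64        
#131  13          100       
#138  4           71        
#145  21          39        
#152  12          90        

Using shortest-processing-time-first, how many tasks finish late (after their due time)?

SPT (increasing processing time): #138 #103 #152 #131 #110 #124 #145 #117.
#138: 0→4, due 71, tardiness 0
#103: 4→13, due 30, tardiness 0
#152: 13→25, due 90, tardiness 0
#131: 25→38, due 100, tardiness 0
#110: 38→57, due 58, tardiness 0
#124: 57→77, due 64, tardiness 13
#145: 77→98, due 39, tardiness 59
#117: 98→120, due 59, tardiness 61
Late tasks: 3.

3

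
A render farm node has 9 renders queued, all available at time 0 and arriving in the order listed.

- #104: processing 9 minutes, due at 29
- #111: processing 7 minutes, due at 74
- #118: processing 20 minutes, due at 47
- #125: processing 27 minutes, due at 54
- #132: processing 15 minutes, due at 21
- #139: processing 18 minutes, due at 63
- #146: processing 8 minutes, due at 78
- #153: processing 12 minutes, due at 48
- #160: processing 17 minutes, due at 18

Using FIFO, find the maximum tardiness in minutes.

FIFO (arrival order): #104 #111 #118 #125 #132 #139 #146 #153 #160.
#104: 0→9, due 29, tardiness 0
#111: 9→16, due 74, tardiness 0
#118: 16→36, due 47, tardiness 0
#125: 36→63, due 54, tardiness 9
#132: 63→78, due 21, tardiness 57
#139: 78→96, due 63, tardiness 33
#146: 96→104, due 78, tardiness 26
#153: 104→116, due 48, tardiness 68
#160: 116→133, due 18, tardiness 115
Maximum = 115.

115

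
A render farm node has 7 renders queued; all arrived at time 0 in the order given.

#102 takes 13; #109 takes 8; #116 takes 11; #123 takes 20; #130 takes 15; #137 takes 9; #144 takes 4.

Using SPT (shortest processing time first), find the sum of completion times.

254

SPT (increasing processing time): #144 #109 #137 #116 #102 #130 #123.
#144: 0→4
#109: 4→12
#137: 12→21
#116: 21→32
#102: 32→45
#130: 45→60
#123: 60→80
Sum = 4+12+21+32+45+60+80 = 254.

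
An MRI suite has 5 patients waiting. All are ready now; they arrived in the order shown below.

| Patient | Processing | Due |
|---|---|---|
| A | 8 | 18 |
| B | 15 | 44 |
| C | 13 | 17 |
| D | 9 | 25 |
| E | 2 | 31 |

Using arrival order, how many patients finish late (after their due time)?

FIFO (arrival order): A B C D E.
A: 0→8, due 18, tardiness 0
B: 8→23, due 44, tardiness 0
C: 23→36, due 17, tardiness 19
D: 36→45, due 25, tardiness 20
E: 45→47, due 31, tardiness 16
Late patients: 3.

3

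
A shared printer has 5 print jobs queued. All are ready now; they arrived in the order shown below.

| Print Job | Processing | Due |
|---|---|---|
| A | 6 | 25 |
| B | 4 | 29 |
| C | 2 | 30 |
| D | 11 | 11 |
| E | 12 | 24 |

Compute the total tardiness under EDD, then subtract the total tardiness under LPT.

-12

EDD (increasing due date): D E A B C.
D: 0→11, due 11, tardiness 0
E: 11→23, due 24, tardiness 0
A: 23→29, due 25, tardiness 4
B: 29→33, due 29, tardiness 4
C: 33→35, due 30, tardiness 5
Sum = 0+0+4+4+5 = 13.
LPT (decreasing processing time): E D A B C.
E: 0→12, due 24, tardiness 0
D: 12→23, due 11, tardiness 12
A: 23→29, due 25, tardiness 4
B: 29→33, due 29, tardiness 4
C: 33→35, due 30, tardiness 5
Sum = 0+12+4+4+5 = 25.
Difference = 13 − 25 = -12.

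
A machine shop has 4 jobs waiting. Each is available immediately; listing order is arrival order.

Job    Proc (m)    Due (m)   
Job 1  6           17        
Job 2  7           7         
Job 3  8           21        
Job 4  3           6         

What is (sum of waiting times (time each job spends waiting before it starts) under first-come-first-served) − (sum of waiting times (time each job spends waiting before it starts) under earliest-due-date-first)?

11

FIFO (arrival order): Job 1 Job 2 Job 3 Job 4.
Job 1: waits 0, runs 0→6
Job 2: waits 6, runs 6→13
Job 3: waits 13, runs 13→21
Job 4: waits 21, runs 21→24
Sum = 0+6+13+21 = 40.
EDD (increasing due date): Job 4 Job 2 Job 1 Job 3.
Job 4: waits 0, runs 0→3
Job 2: waits 3, runs 3→10
Job 1: waits 10, runs 10→16
Job 3: waits 16, runs 16→24
Sum = 0+3+10+16 = 29.
Difference = 40 − 29 = 11.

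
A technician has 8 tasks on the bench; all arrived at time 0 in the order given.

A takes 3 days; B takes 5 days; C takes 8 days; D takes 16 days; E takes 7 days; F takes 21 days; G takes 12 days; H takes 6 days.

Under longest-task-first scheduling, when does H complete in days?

70

LPT (decreasing processing time): F D G C E H B A.
F: 0→21
D: 21→37
G: 37→49
C: 49→57
E: 57→64
H: 64→70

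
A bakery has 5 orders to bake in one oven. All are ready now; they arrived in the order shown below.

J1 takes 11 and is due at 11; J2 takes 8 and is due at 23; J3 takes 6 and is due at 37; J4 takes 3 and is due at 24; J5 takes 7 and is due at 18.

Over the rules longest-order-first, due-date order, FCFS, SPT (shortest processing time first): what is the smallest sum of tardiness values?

8

LPT (decreasing processing time): J1 J2 J5 J3 J4.
J1: 0→11, due 11, tardiness 0
J2: 11→19, due 23, tardiness 0
J5: 19→26, due 18, tardiness 8
J3: 26→32, due 37, tardiness 0
J4: 32→35, due 24, tardiness 11
Sum = 0+0+8+0+11 = 19.
EDD (increasing due date): J1 J5 J2 J4 J3.
J1: 0→11, due 11, tardiness 0
J5: 11→18, due 18, tardiness 0
J2: 18→26, due 23, tardiness 3
J4: 26→29, due 24, tardiness 5
J3: 29→35, due 37, tardiness 0
Sum = 0+0+3+5+0 = 8.
FIFO (arrival order): J1 J2 J3 J4 J5.
J1: 0→11, due 11, tardiness 0
J2: 11→19, due 23, tardiness 0
J3: 19→25, due 37, tardiness 0
J4: 25→28, due 24, tardiness 4
J5: 28→35, due 18, tardiness 17
Sum = 0+0+0+4+17 = 21.
SPT (increasing processing time): J4 J3 J5 J2 J1.
J4: 0→3, due 24, tardiness 0
J3: 3→9, due 37, tardiness 0
J5: 9→16, due 18, tardiness 0
J2: 16→24, due 23, tardiness 1
J1: 24→35, due 11, tardiness 24
Sum = 0+0+0+1+24 = 25.
LPT 19, EDD 8, FIFO 21, SPT 25 → minimum 8.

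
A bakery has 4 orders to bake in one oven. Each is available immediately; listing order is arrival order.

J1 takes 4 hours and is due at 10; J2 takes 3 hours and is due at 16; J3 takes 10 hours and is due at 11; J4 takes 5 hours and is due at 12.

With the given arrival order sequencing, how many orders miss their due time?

2

FIFO (arrival order): J1 J2 J3 J4.
J1: 0→4, due 10, tardiness 0
J2: 4→7, due 16, tardiness 0
J3: 7→17, due 11, tardiness 6
J4: 17→22, due 12, tardiness 10
Late orders: 2.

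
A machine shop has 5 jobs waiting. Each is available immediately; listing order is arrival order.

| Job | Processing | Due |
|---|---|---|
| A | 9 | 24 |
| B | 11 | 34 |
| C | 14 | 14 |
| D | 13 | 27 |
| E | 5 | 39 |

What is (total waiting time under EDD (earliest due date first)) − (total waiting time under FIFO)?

10

EDD (increasing due date): C A D B E.
C: waits 0, runs 0→14
A: waits 14, runs 14→23
D: waits 23, runs 23→36
B: waits 36, runs 36→47
E: waits 47, runs 47→52
Sum = 0+14+23+36+47 = 120.
FIFO (arrival order): A B C D E.
A: waits 0, runs 0→9
B: waits 9, runs 9→20
C: waits 20, runs 20→34
D: waits 34, runs 34→47
E: waits 47, runs 47→52
Sum = 0+9+20+34+47 = 110.
Difference = 120 − 110 = 10.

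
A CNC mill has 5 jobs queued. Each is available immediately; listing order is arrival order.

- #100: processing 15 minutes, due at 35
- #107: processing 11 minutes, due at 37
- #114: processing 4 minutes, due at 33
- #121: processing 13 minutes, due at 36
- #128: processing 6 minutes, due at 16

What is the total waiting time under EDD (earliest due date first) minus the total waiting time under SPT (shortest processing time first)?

EDD (increasing due date): #128 #114 #100 #121 #107.
#128: waits 0, runs 0→6
#114: waits 6, runs 6→10
#100: waits 10, runs 10→25
#121: waits 25, runs 25→38
#107: waits 38, runs 38→49
Sum = 0+6+10+25+38 = 79.
SPT (increasing processing time): #114 #128 #107 #121 #100.
#114: waits 0, runs 0→4
#128: waits 4, runs 4→10
#107: waits 10, runs 10→21
#121: waits 21, runs 21→34
#100: waits 34, runs 34→49
Sum = 0+4+10+21+34 = 69.
Difference = 79 − 69 = 10.

10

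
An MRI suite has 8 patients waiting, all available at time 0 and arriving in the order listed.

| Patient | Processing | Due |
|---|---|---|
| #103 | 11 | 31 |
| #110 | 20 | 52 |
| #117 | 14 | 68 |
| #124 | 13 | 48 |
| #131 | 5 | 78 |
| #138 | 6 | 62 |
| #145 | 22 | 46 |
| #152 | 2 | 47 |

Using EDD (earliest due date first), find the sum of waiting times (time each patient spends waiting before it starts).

357

EDD (increasing due date): #103 #145 #152 #124 #110 #138 #117 #131.
#103: waits 0, runs 0→11
#145: waits 11, runs 11→33
#152: waits 33, runs 33→35
#124: waits 35, runs 35→48
#110: waits 48, runs 48→68
#138: waits 68, runs 68→74
#117: waits 74, runs 74→88
#131: waits 88, runs 88→93
Sum = 0+11+33+35+48+68+74+88 = 357.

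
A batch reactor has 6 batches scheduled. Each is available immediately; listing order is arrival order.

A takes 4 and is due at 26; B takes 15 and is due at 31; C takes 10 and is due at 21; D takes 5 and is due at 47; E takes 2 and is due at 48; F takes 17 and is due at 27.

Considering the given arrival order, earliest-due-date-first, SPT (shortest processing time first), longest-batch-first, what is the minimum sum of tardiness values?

FIFO (arrival order): A B C D E F.
A: 0→4, due 26, tardiness 0
B: 4→19, due 31, tardiness 0
C: 19→29, due 21, tardiness 8
D: 29→34, due 47, tardiness 0
E: 34→36, due 48, tardiness 0
F: 36→53, due 27, tardiness 26
Sum = 0+0+8+0+0+26 = 34.
EDD (increasing due date): C A F B D E.
C: 0→10, due 21, tardiness 0
A: 10→14, due 26, tardiness 0
F: 14→31, due 27, tardiness 4
B: 31→46, due 31, tardiness 15
D: 46→51, due 47, tardiness 4
E: 51→53, due 48, tardiness 5
Sum = 0+0+4+15+4+5 = 28.
SPT (increasing processing time): E A D C B F.
E: 0→2, due 48, tardiness 0
A: 2→6, due 26, tardiness 0
D: 6→11, due 47, tardiness 0
C: 11→21, due 21, tardiness 0
B: 21→36, due 31, tardiness 5
F: 36→53, due 27, tardiness 26
Sum = 0+0+0+0+5+26 = 31.
LPT (decreasing processing time): F B C D A E.
F: 0→17, due 27, tardiness 0
B: 17→32, due 31, tardiness 1
C: 32→42, due 21, tardiness 21
D: 42→47, due 47, tardiness 0
A: 47→51, due 26, tardiness 25
E: 51→53, due 48, tardiness 5
Sum = 0+1+21+0+25+5 = 52.
FIFO 34, EDD 28, SPT 31, LPT 52 → minimum 28.

28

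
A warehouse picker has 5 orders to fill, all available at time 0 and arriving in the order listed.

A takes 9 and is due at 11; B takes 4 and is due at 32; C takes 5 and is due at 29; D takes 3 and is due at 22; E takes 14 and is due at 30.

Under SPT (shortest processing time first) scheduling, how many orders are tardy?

SPT (increasing processing time): D B C A E.
D: 0→3, due 22, tardiness 0
B: 3→7, due 32, tardiness 0
C: 7→12, due 29, tardiness 0
A: 12→21, due 11, tardiness 10
E: 21→35, due 30, tardiness 5
Late orders: 2.

2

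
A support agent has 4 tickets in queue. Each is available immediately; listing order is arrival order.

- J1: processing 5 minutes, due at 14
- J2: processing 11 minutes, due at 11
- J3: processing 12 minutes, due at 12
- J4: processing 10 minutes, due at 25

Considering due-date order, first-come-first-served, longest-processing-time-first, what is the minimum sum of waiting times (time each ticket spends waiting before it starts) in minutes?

49

EDD (increasing due date): J2 J3 J1 J4.
J2: waits 0, runs 0→11
J3: waits 11, runs 11→23
J1: waits 23, runs 23→28
J4: waits 28, runs 28→38
Sum = 0+11+23+28 = 62.
FIFO (arrival order): J1 J2 J3 J4.
J1: waits 0, runs 0→5
J2: waits 5, runs 5→16
J3: waits 16, runs 16→28
J4: waits 28, runs 28→38
Sum = 0+5+16+28 = 49.
LPT (decreasing processing time): J3 J2 J4 J1.
J3: waits 0, runs 0→12
J2: waits 12, runs 12→23
J4: waits 23, runs 23→33
J1: waits 33, runs 33→38
Sum = 0+12+23+33 = 68.
EDD 62, FIFO 49, LPT 68 → minimum 49.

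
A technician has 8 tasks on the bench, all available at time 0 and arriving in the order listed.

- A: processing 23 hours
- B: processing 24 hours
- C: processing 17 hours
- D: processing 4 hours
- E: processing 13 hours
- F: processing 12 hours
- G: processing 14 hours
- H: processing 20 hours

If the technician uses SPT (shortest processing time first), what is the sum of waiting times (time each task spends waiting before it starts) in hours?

SPT (increasing processing time): D F E G C H A B.
D: waits 0, runs 0→4
F: waits 4, runs 4→16
E: waits 16, runs 16→29
G: waits 29, runs 29→43
C: waits 43, runs 43→60
H: waits 60, runs 60→80
A: waits 80, runs 80→103
B: waits 103, runs 103→127
Sum = 0+4+16+29+43+60+80+103 = 335.

335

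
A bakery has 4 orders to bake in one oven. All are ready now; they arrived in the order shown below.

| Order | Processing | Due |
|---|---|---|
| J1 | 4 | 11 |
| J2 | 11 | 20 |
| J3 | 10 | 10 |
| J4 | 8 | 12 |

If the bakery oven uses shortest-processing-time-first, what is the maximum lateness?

13

SPT (increasing processing time): J1 J4 J3 J2.
J1: 0→4, due 11, lateness -7
J4: 4→12, due 12, lateness 0
J3: 12→22, due 10, lateness 12
J2: 22→33, due 20, lateness 13
Maximum = 13.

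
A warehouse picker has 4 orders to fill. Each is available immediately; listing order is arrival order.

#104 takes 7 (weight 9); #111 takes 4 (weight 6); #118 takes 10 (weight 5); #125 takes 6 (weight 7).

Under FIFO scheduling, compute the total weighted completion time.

FIFO (arrival order): #104 #111 #118 #125.
#104: finishes 7, weight 9, w·C = 63
#111: finishes 11, weight 6, w·C = 66
#118: finishes 21, weight 5, w·C = 105
#125: finishes 27, weight 7, w·C = 189
Sum = 63+66+105+189 = 423.

423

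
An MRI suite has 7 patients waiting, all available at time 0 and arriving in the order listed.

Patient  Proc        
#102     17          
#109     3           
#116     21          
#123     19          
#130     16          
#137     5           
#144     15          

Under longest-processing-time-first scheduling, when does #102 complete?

57

LPT (decreasing processing time): #116 #123 #102 #130 #144 #137 #109.
#116: 0→21
#123: 21→40
#102: 40→57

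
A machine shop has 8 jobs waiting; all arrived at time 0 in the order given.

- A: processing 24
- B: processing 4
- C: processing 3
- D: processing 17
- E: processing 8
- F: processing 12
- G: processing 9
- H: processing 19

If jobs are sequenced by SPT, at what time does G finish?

SPT (increasing processing time): C B E G F D H A.
C: 0→3
B: 3→7
E: 7→15
G: 15→24

24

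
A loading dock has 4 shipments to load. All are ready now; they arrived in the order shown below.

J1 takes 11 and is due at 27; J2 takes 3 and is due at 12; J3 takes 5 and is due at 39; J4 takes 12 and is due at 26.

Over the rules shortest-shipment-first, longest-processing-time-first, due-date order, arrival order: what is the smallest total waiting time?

SPT (increasing processing time): J2 J3 J1 J4.
J2: waits 0, runs 0→3
J3: waits 3, runs 3→8
J1: waits 8, runs 8→19
J4: waits 19, runs 19→31
Sum = 0+3+8+19 = 30.
LPT (decreasing processing time): J4 J1 J3 J2.
J4: waits 0, runs 0→12
J1: waits 12, runs 12→23
J3: waits 23, runs 23→28
J2: waits 28, runs 28→31
Sum = 0+12+23+28 = 63.
EDD (increasing due date): J2 J4 J1 J3.
J2: waits 0, runs 0→3
J4: waits 3, runs 3→15
J1: waits 15, runs 15→26
J3: waits 26, runs 26→31
Sum = 0+3+15+26 = 44.
FIFO (arrival order): J1 J2 J3 J4.
J1: waits 0, runs 0→11
J2: waits 11, runs 11→14
J3: waits 14, runs 14→19
J4: waits 19, runs 19→31
Sum = 0+11+14+19 = 44.
SPT 30, LPT 63, EDD 44, FIFO 44 → minimum 30.

30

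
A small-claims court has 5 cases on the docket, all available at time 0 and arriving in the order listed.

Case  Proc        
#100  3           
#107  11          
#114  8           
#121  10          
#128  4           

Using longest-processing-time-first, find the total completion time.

LPT (decreasing processing time): #107 #121 #114 #128 #100.
#107: 0→11
#121: 11→21
#114: 21→29
#128: 29→33
#100: 33→36
Sum = 11+21+29+33+36 = 130.

130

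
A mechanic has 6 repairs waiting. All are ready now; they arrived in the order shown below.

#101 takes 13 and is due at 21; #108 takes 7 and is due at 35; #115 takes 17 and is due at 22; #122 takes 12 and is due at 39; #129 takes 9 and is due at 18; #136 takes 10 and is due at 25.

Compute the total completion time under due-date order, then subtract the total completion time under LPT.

-27

EDD (increasing due date): #129 #101 #115 #136 #108 #122.
#129: 0→9
#101: 9→22
#115: 22→39
#136: 39→49
#108: 49→56
#122: 56→68
Sum = 9+22+39+49+56+68 = 243.
LPT (decreasing processing time): #115 #101 #122 #136 #129 #108.
#115: 0→17
#101: 17→30
#122: 30→42
#136: 42→52
#129: 52→61
#108: 61→68
Sum = 17+30+42+52+61+68 = 270.
Difference = 243 − 270 = -27.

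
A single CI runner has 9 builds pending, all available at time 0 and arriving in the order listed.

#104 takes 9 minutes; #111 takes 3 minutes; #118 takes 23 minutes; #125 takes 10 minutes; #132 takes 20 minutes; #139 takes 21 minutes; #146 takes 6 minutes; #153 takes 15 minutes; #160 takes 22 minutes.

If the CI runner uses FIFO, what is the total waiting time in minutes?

451

FIFO (arrival order): #104 #111 #118 #125 #132 #139 #146 #153 #160.
#104: waits 0, runs 0→9
#111: waits 9, runs 9→12
#118: waits 12, runs 12→35
#125: waits 35, runs 35→45
#132: waits 45, runs 45→65
#139: waits 65, runs 65→86
#146: waits 86, runs 86→92
#153: waits 92, runs 92→107
#160: waits 107, runs 107→129
Sum = 0+9+12+35+45+65+86+92+107 = 451.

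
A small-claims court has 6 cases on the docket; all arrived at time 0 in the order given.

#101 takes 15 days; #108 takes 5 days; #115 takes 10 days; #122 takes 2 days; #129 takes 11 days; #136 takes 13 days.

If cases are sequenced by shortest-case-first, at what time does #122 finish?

SPT (increasing processing time): #122 #108 #115 #129 #136 #101.
#122: 0→2

2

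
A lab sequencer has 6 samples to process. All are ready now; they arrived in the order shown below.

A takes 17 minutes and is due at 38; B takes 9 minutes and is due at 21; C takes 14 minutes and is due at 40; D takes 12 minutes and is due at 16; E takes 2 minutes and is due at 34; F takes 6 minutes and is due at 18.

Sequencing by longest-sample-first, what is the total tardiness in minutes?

124

LPT (decreasing processing time): A C D B F E.
A: 0→17, due 38, tardiness 0
C: 17→31, due 40, tardiness 0
D: 31→43, due 16, tardiness 27
B: 43→52, due 21, tardiness 31
F: 52→58, due 18, tardiness 40
E: 58→60, due 34, tardiness 26
Sum = 0+0+27+31+40+26 = 124.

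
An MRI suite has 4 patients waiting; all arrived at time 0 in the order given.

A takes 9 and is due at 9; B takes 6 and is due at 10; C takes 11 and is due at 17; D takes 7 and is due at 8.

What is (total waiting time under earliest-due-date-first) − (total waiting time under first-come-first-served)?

-5

EDD (increasing due date): D A B C.
D: waits 0, runs 0→7
A: waits 7, runs 7→16
B: waits 16, runs 16→22
C: waits 22, runs 22→33
Sum = 0+7+16+22 = 45.
FIFO (arrival order): A B C D.
A: waits 0, runs 0→9
B: waits 9, runs 9→15
C: waits 15, runs 15→26
D: waits 26, runs 26→33
Sum = 0+9+15+26 = 50.
Difference = 45 − 50 = -5.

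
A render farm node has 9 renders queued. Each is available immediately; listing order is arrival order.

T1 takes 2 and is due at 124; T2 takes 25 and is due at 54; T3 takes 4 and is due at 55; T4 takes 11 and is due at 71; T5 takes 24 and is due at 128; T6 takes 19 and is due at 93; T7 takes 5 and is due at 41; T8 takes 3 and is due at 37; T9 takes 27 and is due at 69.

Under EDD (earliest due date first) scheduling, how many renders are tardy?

2

EDD (increasing due date): T8 T7 T2 T3 T9 T4 T6 T1 T5.
T8: 0→3, due 37, tardiness 0
T7: 3→8, due 41, tardiness 0
T2: 8→33, due 54, tardiness 0
T3: 33→37, due 55, tardiness 0
T9: 37→64, due 69, tardiness 0
T4: 64→75, due 71, tardiness 4
T6: 75→94, due 93, tardiness 1
T1: 94→96, due 124, tardiness 0
T5: 96→120, due 128, tardiness 0
Late renders: 2.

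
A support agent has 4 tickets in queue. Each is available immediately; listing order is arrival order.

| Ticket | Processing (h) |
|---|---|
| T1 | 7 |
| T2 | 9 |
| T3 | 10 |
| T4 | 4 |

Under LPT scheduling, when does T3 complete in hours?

LPT (decreasing processing time): T3 T2 T1 T4.
T3: 0→10

10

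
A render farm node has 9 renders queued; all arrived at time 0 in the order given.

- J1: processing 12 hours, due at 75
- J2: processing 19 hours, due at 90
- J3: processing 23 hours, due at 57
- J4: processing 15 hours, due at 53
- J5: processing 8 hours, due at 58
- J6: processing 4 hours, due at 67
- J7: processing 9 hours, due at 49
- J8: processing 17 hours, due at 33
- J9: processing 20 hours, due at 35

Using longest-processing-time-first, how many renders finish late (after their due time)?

LPT (decreasing processing time): J3 J9 J2 J8 J4 J1 J7 J5 J6.
J3: 0→23, due 57, tardiness 0
J9: 23→43, due 35, tardiness 8
J2: 43→62, due 90, tardiness 0
J8: 62→79, due 33, tardiness 46
J4: 79→94, due 53, tardiness 41
J1: 94→106, due 75, tardiness 31
J7: 106→115, due 49, tardiness 66
J5: 115→123, due 58, tardiness 65
J6: 123→127, due 67, tardiness 60
Late renders: 7.

7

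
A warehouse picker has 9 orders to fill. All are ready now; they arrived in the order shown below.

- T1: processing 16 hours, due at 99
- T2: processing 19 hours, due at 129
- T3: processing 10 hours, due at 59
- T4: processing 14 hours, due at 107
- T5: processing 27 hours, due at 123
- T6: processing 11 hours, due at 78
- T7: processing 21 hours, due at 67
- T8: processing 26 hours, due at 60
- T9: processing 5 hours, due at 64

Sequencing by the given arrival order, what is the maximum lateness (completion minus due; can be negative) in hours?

85

FIFO (arrival order): T1 T2 T3 T4 T5 T6 T7 T8 T9.
T1: 0→16, due 99, lateness -83
T2: 16→35, due 129, lateness -94
T3: 35→45, due 59, lateness -14
T4: 45→59, due 107, lateness -48
T5: 59→86, due 123, lateness -37
T6: 86→97, due 78, lateness 19
T7: 97→118, due 67, lateness 51
T8: 118→144, due 60, lateness 84
T9: 144→149, due 64, lateness 85
Maximum = 85.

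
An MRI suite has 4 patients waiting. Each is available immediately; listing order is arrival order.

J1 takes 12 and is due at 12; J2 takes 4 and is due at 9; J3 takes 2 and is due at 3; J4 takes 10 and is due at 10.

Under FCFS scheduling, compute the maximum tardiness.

FIFO (arrival order): J1 J2 J3 J4.
J1: 0→12, due 12, tardiness 0
J2: 12→16, due 9, tardiness 7
J3: 16→18, due 3, tardiness 15
J4: 18→28, due 10, tardiness 18
Maximum = 18.

18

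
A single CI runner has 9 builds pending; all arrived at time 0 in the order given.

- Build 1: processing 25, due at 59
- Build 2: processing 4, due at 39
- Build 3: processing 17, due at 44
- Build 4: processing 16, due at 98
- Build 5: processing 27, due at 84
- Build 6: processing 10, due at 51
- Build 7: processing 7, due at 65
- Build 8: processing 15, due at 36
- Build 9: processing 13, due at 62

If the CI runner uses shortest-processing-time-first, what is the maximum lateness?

SPT (increasing processing time): Build 2 Build 7 Build 6 Build 9 Build 8 Build 4 Build 3 Build 1 Build 5.
Build 2: 0→4, due 39, lateness -35
Build 7: 4→11, due 65, lateness -54
Build 6: 11→21, due 51, lateness -30
Build 9: 21→34, due 62, lateness -28
Build 8: 34→49, due 36, lateness 13
Build 4: 49→65, due 98, lateness -33
Build 3: 65→82, due 44, lateness 38
Build 1: 82→107, due 59, lateness 48
Build 5: 107→134, due 84, lateness 50
Maximum = 50.

50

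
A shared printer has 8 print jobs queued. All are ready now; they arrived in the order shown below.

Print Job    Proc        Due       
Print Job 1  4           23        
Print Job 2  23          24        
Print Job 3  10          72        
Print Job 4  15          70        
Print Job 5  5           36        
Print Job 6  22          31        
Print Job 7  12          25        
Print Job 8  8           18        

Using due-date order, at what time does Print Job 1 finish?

12

EDD (increasing due date): Print Job 8 Print Job 1 Print Job 2 Print Job 7 Print Job 6 Print Job 5 Print Job 4 Print Job 3.
Print Job 8: 0→8
Print Job 1: 8→12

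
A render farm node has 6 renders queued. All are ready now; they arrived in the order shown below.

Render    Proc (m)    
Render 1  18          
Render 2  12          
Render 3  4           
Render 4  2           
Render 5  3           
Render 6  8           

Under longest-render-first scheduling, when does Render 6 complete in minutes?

LPT (decreasing processing time): Render 1 Render 2 Render 6 Render 3 Render 5 Render 4.
Render 1: 0→18
Render 2: 18→30
Render 6: 30→38

38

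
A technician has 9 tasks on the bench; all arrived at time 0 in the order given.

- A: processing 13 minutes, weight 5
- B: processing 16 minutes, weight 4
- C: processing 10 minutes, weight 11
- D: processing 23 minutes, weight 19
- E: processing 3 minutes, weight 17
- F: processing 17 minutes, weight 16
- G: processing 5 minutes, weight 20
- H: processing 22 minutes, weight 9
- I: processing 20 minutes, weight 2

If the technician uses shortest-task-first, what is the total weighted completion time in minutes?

SPT (increasing processing time): E G C A B F I H D.
E: finishes 3, weight 17, w·C = 51
G: finishes 8, weight 20, w·C = 160
C: finishes 18, weight 11, w·C = 198
A: finishes 31, weight 5, w·C = 155
B: finishes 47, weight 4, w·C = 188
F: finishes 64, weight 16, w·C = 1024
I: finishes 84, weight 2, w·C = 168
H: finishes 106, weight 9, w·C = 954
D: finishes 129, weight 19, w·C = 2451
Sum = 51+160+198+155+188+1024+168+954+2451 = 5349.

5349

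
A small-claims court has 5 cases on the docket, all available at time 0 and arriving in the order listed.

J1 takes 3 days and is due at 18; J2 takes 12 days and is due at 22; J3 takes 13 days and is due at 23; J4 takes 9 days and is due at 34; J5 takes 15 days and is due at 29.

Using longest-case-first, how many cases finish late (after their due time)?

LPT (decreasing processing time): J5 J3 J2 J4 J1.
J5: 0→15, due 29, tardiness 0
J3: 15→28, due 23, tardiness 5
J2: 28→40, due 22, tardiness 18
J4: 40→49, due 34, tardiness 15
J1: 49→52, due 18, tardiness 34
Late cases: 4.

4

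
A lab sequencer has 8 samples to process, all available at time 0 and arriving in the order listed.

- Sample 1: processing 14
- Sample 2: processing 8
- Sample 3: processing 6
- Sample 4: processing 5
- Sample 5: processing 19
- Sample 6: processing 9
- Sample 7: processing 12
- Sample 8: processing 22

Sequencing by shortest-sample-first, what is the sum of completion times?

325

SPT (increasing processing time): Sample 4 Sample 3 Sample 2 Sample 6 Sample 7 Sample 1 Sample 5 Sample 8.
Sample 4: 0→5
Sample 3: 5→11
Sample 2: 11→19
Sample 6: 19→28
Sample 7: 28→40
Sample 1: 40→54
Sample 5: 54→73
Sample 8: 73→95
Sum = 5+11+19+28+40+54+73+95 = 325.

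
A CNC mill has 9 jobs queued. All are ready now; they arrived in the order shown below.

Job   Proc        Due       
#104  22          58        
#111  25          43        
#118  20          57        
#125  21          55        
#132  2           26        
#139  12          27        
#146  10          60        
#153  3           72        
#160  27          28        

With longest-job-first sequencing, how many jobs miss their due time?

LPT (decreasing processing time): #160 #111 #104 #125 #118 #139 #146 #153 #132.
#160: 0→27, due 28, tardiness 0
#111: 27→52, due 43, tardiness 9
#104: 52→74, due 58, tardiness 16
#125: 74→95, due 55, tardiness 40
#118: 95→115, due 57, tardiness 58
#139: 115→127, due 27, tardiness 100
#146: 127→137, due 60, tardiness 77
#153: 137→140, due 72, tardiness 68
#132: 140→142, due 26, tardiness 116
Late jobs: 8.

8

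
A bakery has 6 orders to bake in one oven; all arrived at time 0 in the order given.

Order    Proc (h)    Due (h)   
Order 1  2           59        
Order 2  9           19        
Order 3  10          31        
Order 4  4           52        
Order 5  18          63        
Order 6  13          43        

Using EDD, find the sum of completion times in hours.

190

EDD (increasing due date): Order 2 Order 3 Order 6 Order 4 Order 1 Order 5.
Order 2: 0→9
Order 3: 9→19
Order 6: 19→32
Order 4: 32→36
Order 1: 36→38
Order 5: 38→56
Sum = 9+19+32+36+38+56 = 190.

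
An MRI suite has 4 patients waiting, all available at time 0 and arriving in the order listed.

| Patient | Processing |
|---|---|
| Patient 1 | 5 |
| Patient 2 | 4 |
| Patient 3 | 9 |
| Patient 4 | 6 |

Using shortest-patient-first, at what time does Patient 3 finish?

24

SPT (increasing processing time): Patient 2 Patient 1 Patient 4 Patient 3.
Patient 2: 0→4
Patient 1: 4→9
Patient 4: 9→15
Patient 3: 15→24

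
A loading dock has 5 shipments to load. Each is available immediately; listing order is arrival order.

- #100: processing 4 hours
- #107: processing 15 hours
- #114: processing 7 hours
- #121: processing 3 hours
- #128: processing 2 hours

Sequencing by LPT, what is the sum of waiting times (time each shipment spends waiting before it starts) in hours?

LPT (decreasing processing time): #107 #114 #100 #121 #128.
#107: waits 0, runs 0→15
#114: waits 15, runs 15→22
#100: waits 22, runs 22→26
#121: waits 26, runs 26→29
#128: waits 29, runs 29→31
Sum = 0+15+22+26+29 = 92.

92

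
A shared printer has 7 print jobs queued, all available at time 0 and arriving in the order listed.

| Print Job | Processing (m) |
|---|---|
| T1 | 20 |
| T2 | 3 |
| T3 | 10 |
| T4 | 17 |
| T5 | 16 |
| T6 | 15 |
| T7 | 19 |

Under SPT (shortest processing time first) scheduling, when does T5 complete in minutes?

44

SPT (increasing processing time): T2 T3 T6 T5 T4 T7 T1.
T2: 0→3
T3: 3→13
T6: 13→28
T5: 28→44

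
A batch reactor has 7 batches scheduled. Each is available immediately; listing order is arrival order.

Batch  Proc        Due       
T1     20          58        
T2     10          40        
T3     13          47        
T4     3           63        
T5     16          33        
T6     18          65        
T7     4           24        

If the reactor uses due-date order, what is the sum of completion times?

310

EDD (increasing due date): T7 T5 T2 T3 T1 T4 T6.
T7: 0→4
T5: 4→20
T2: 20→30
T3: 30→43
T1: 43→63
T4: 63→66
T6: 66→84
Sum = 4+20+30+43+63+66+84 = 310.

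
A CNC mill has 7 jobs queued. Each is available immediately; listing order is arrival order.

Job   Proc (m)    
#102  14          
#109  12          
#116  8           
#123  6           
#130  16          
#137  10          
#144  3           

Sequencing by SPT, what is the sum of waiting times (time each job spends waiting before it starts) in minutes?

148

SPT (increasing processing time): #144 #123 #116 #137 #109 #102 #130.
#144: waits 0, runs 0→3
#123: waits 3, runs 3→9
#116: waits 9, runs 9→17
#137: waits 17, runs 17→27
#109: waits 27, runs 27→39
#102: waits 39, runs 39→53
#130: waits 53, runs 53→69
Sum = 0+3+9+17+27+39+53 = 148.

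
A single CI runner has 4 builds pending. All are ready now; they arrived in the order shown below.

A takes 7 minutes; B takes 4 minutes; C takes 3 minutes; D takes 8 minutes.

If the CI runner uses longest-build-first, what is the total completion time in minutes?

64

LPT (decreasing processing time): D A B C.
D: 0→8
A: 8→15
B: 15→19
C: 19→22
Sum = 8+15+19+22 = 64.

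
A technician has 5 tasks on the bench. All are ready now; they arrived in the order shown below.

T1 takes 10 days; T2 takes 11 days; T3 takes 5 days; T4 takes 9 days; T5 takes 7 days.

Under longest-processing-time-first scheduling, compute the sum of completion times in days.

LPT (decreasing processing time): T2 T1 T4 T5 T3.
T2: 0→11
T1: 11→21
T4: 21→30
T5: 30→37
T3: 37→42
Sum = 11+21+30+37+42 = 141.

141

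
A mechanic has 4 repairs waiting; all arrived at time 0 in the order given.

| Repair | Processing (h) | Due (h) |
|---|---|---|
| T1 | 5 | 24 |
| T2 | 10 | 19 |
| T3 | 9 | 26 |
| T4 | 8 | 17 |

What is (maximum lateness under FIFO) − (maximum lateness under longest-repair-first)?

FIFO (arrival order): T1 T2 T3 T4.
T1: 0→5, due 24, lateness -19
T2: 5→15, due 19, lateness -4
T3: 15→24, due 26, lateness -2
T4: 24→32, due 17, lateness 15
Maximum = 15.
LPT (decreasing processing time): T2 T3 T4 T1.
T2: 0→10, due 19, lateness -9
T3: 10→19, due 26, lateness -7
T4: 19→27, due 17, lateness 10
T1: 27→32, due 24, lateness 8
Maximum = 10.
Difference = 15 − 10 = 5.

5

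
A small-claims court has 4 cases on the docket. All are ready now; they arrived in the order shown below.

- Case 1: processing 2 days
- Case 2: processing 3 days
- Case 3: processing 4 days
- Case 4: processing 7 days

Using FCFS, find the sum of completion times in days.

32

FIFO (arrival order): Case 1 Case 2 Case 3 Case 4.
Case 1: 0→2
Case 2: 2→5
Case 3: 5→9
Case 4: 9→16
Sum = 2+5+9+16 = 32.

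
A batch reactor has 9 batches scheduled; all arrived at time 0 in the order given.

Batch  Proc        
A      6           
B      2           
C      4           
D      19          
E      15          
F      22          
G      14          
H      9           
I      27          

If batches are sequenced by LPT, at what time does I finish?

LPT (decreasing processing time): I F D E G H A C B.
I: 0→27

27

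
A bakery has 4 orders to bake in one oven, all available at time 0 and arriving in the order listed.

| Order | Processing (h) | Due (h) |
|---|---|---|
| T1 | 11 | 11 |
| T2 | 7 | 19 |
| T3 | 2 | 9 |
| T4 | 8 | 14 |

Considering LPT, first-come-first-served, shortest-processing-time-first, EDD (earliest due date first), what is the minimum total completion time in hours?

56

LPT (decreasing processing time): T1 T4 T2 T3.
T1: 0→11
T4: 11→19
T2: 19→26
T3: 26→28
Sum = 11+19+26+28 = 84.
FIFO (arrival order): T1 T2 T3 T4.
T1: 0→11
T2: 11→18
T3: 18→20
T4: 20→28
Sum = 11+18+20+28 = 77.
SPT (increasing processing time): T3 T2 T4 T1.
T3: 0→2
T2: 2→9
T4: 9→17
T1: 17→28
Sum = 2+9+17+28 = 56.
EDD (increasing due date): T3 T1 T4 T2.
T3: 0→2
T1: 2→13
T4: 13→21
T2: 21→28
Sum = 2+13+21+28 = 64.
LPT 84, FIFO 77, SPT 56, EDD 64 → minimum 56.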